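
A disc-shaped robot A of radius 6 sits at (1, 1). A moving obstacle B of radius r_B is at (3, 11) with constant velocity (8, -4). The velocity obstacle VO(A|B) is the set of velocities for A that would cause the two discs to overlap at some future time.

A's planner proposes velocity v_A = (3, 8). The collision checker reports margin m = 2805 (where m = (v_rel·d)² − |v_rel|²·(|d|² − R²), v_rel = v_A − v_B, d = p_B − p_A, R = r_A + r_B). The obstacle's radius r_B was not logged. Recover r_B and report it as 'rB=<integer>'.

m = 2805
d = (2, 10);  v_rel = (-5, 12),  |v_rel|² = 169
v_rel×d = (-5)·(10) − (12)·(2) = -74
since m = R²·169 − (-74)²:  R² = (5476 + 2805) / 169 = 49
R = √49 = 7  ⇒  r_B = 7 − 6 = 1

rB=1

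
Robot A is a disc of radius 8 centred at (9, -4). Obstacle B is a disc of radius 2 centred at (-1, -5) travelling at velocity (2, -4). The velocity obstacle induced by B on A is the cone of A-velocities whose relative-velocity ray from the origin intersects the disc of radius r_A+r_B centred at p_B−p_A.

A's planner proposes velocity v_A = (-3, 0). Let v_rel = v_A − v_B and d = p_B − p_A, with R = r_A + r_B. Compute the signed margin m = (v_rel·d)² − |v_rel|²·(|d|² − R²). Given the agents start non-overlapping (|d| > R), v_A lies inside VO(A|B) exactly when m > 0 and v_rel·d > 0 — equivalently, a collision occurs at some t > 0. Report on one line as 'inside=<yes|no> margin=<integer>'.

d = (-10, -1),  |d|² = 101;  R = 8+2 = 10,  c = 101−10² = 1
v_rel = (-5, 4),  |v_rel|² = 41;  v_rel·d = (-5)·(-10) + (4)·(-1) = 46
41·t² − 92·t + 1 = 0  ⇒  m = 46² − 41·1 = 2075
m = 2075 > 0,  v_rel·d = 46 > 0  ⇒  inside

inside=yes margin=2075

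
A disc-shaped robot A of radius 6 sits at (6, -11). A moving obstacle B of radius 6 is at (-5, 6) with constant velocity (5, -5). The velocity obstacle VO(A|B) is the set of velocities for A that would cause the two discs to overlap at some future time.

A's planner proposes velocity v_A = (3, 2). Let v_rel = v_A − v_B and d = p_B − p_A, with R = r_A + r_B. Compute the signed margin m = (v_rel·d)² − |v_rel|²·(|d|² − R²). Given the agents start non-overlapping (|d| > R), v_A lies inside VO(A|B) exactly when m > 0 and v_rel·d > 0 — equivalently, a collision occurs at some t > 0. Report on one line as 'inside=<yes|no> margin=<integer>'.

d = (-11, 17),  |d|² = 410;  R = 6+6 = 12,  c = 410−12² = 266
v_rel = (-2, 7),  |v_rel|² = 53;  v_rel·d = (-2)·(-11) + (7)·(17) = 141
53·t² − 282·t + 266 = 0  ⇒  m = 141² − 53·266 = 5783
m = 5783 > 0,  v_rel·d = 141 > 0  ⇒  inside

inside=yes margin=5783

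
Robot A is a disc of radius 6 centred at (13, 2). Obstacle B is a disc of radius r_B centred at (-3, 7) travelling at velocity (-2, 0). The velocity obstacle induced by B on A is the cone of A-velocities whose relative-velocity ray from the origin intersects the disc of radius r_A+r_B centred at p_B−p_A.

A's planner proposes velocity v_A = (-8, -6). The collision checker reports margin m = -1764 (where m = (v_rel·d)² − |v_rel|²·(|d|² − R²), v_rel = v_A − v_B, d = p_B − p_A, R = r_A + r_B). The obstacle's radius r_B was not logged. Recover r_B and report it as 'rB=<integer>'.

m = -1764
d = (-16, 5);  v_rel = (-6, -6),  |v_rel|² = 72
v_rel×d = (-6)·(5) − (-6)·(-16) = -126
since m = R²·72 − (-126)²:  R² = (15876 + -1764) / 72 = 196
R = √196 = 14  ⇒  r_B = 14 − 6 = 8

rB=8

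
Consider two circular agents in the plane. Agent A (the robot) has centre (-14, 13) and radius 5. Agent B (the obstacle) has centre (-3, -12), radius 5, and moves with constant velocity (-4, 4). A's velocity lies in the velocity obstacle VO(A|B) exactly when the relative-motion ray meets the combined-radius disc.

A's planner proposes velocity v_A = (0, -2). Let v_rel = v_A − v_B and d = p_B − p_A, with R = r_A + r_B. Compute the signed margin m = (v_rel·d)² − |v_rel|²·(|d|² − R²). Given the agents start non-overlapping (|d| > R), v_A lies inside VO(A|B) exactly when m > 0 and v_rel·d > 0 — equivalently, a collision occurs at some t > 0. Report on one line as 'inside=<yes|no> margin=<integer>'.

d = (11, -25),  |d|² = 746;  R = 5+5 = 10,  c = 746−10² = 646
v_rel = (4, -6),  |v_rel|² = 52;  v_rel·d = (4)·(11) + (-6)·(-25) = 194
52·t² − 388·t + 646 = 0  ⇒  m = 194² − 52·646 = 4044
m = 4044 > 0,  v_rel·d = 194 > 0  ⇒  inside

inside=yes margin=4044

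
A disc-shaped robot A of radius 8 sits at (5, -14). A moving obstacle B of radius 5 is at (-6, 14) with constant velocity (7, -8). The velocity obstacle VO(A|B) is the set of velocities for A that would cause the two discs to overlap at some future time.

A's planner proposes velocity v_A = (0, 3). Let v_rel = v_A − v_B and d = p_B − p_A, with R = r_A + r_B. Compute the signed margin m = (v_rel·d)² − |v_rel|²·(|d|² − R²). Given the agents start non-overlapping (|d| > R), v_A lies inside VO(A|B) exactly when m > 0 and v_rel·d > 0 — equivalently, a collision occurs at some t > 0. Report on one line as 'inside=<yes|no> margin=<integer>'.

d = (-11, 28),  |d|² = 905;  R = 8+5 = 13,  c = 905−13² = 736
v_rel = (-7, 11),  |v_rel|² = 170;  v_rel·d = (-7)·(-11) + (11)·(28) = 385
170·t² − 770·t + 736 = 0  ⇒  m = 385² − 170·736 = 23105
m = 23105 > 0,  v_rel·d = 385 > 0  ⇒  inside

inside=yes margin=23105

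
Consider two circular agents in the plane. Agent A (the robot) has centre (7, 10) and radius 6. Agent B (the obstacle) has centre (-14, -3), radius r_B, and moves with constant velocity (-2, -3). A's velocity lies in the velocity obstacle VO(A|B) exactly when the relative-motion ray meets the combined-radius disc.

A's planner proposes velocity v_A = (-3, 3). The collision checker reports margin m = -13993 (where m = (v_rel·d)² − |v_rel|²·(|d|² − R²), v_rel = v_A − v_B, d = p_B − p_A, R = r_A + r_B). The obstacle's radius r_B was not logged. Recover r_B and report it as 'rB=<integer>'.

m = -13993
d = (-21, -13);  v_rel = (-1, 6),  |v_rel|² = 37
v_rel×d = (-1)·(-13) − (6)·(-21) = 139
since m = R²·37 − 139²:  R² = (19321 + -13993) / 37 = 144
R = √144 = 12  ⇒  r_B = 12 − 6 = 6

rB=6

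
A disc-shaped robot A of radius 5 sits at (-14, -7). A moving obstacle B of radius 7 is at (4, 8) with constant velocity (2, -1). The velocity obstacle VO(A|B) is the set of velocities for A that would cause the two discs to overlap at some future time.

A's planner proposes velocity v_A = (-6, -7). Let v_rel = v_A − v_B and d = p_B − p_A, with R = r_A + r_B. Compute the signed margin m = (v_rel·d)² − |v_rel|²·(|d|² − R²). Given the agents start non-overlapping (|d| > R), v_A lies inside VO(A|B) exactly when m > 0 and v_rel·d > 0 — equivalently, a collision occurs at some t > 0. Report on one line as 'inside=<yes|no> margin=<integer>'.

d = (18, 15),  |d|² = 549;  R = 5+7 = 12,  c = 549−12² = 405
v_rel = (-8, -6),  |v_rel|² = 100;  v_rel·d = (-8)·(18) + (-6)·(15) = -234
100·t² + 468·t + 405 = 0  ⇒  m = (-234)² − 100·405 = 14256
m = 14256 > 0,  v_rel·d = -234 < 0  ⇒  outside

inside=no margin=14256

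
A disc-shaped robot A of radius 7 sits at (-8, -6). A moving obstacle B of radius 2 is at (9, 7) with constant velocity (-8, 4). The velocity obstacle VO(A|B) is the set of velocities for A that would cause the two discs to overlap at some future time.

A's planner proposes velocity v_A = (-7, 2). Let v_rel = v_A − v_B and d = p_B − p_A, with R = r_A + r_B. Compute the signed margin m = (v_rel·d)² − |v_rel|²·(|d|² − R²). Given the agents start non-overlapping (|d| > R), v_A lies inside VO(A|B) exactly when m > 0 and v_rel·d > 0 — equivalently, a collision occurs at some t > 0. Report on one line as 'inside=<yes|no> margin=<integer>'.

d = (17, 13),  |d|² = 458;  R = 7+2 = 9,  c = 458−9² = 377
v_rel = (1, -2),  |v_rel|² = 5;  v_rel·d = (1)·(17) + (-2)·(13) = -9
5·t² + 18·t + 377 = 0  ⇒  m = (-9)² − 5·377 = -1804
m = -1804 < 0,  v_rel·d = -9 < 0  ⇒  outside

inside=no margin=-1804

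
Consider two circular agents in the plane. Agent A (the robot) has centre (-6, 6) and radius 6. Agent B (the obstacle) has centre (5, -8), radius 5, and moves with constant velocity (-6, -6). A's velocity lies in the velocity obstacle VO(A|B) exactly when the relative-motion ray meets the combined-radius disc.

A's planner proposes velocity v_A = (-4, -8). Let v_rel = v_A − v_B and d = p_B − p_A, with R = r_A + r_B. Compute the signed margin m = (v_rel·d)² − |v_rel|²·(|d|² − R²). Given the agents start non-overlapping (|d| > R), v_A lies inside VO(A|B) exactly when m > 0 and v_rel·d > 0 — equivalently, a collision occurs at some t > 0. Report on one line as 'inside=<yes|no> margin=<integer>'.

d = (11, -14),  |d|² = 317;  R = 6+5 = 11,  c = 317−11² = 196
v_rel = (2, -2),  |v_rel|² = 8;  v_rel·d = (2)·(11) + (-2)·(-14) = 50
8·t² − 100·t + 196 = 0  ⇒  m = 50² − 8·196 = 932
m = 932 > 0,  v_rel·d = 50 > 0  ⇒  inside

inside=yes margin=932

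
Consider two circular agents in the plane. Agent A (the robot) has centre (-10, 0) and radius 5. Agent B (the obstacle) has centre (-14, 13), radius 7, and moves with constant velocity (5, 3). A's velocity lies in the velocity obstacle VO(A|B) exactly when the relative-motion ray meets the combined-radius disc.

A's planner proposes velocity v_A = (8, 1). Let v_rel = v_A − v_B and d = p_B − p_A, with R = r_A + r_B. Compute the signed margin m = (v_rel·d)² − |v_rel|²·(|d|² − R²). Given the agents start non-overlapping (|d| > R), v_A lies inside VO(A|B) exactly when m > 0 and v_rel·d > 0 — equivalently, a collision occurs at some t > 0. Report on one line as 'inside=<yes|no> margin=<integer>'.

d = (-4, 13),  |d|² = 185;  R = 5+7 = 12,  c = 185−12² = 41
v_rel = (3, -2),  |v_rel|² = 13;  v_rel·d = (3)·(-4) + (-2)·(13) = -38
13·t² + 76·t + 41 = 0  ⇒  m = (-38)² − 13·41 = 911
m = 911 > 0,  v_rel·d = -38 < 0  ⇒  outside

inside=no margin=911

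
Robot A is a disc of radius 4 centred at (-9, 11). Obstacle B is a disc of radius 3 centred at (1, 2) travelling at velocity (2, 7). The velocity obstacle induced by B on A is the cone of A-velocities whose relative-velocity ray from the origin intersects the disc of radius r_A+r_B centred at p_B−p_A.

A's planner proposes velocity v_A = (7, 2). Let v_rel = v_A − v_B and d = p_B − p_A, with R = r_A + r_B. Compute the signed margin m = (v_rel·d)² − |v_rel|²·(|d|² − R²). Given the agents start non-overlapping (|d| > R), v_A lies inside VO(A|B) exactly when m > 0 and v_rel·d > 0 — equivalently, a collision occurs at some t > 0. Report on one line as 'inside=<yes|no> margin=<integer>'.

d = (10, -9),  |d|² = 181;  R = 4+3 = 7,  c = 181−7² = 132
v_rel = (5, -5),  |v_rel|² = 50;  v_rel·d = (5)·(10) + (-5)·(-9) = 95
50·t² − 190·t + 132 = 0  ⇒  m = 95² − 50·132 = 2425
m = 2425 > 0,  v_rel·d = 95 > 0  ⇒  inside

inside=yes margin=2425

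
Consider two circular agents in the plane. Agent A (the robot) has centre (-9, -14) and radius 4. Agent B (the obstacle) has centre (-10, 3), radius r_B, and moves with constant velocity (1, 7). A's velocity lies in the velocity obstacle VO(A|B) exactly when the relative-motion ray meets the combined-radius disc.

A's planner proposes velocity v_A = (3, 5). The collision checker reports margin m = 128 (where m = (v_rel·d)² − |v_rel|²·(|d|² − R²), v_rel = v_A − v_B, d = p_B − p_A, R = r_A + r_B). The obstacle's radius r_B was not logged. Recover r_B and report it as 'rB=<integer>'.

m = 128
d = (-1, 17);  v_rel = (2, -2),  |v_rel|² = 8
v_rel×d = (2)·(17) − (-2)·(-1) = 32
since m = R²·8 − 32²:  R² = (1024 + 128) / 8 = 144
R = √144 = 12  ⇒  r_B = 12 − 4 = 8

rB=8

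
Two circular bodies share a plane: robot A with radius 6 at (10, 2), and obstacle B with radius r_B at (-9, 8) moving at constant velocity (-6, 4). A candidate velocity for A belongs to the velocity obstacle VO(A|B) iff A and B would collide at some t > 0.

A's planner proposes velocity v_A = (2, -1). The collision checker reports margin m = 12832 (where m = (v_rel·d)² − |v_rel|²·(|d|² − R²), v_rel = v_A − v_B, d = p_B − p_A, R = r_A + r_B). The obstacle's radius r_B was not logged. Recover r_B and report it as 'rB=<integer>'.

m = 12832
d = (-19, 6);  v_rel = (8, -5),  |v_rel|² = 89
v_rel×d = (8)·(6) − (-5)·(-19) = -47
since m = R²·89 − (-47)²:  R² = (2209 + 12832) / 89 = 169
R = √169 = 13  ⇒  r_B = 13 − 6 = 7

rB=7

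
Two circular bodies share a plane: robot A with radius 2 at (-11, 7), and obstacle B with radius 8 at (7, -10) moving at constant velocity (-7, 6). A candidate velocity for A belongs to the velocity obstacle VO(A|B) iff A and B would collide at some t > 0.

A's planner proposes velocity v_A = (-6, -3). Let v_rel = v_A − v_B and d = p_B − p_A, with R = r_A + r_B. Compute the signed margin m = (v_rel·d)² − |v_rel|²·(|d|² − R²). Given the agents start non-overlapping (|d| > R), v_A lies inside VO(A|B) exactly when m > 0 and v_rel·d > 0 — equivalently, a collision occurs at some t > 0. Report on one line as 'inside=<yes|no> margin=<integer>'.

d = (18, -17),  |d|² = 613;  R = 2+8 = 10,  c = 613−10² = 513
v_rel = (1, -9),  |v_rel|² = 82;  v_rel·d = (1)·(18) + (-9)·(-17) = 171
82·t² − 342·t + 513 = 0  ⇒  m = 171² − 82·513 = -12825
m = -12825 < 0,  v_rel·d = 171 > 0  ⇒  outside

inside=no margin=-12825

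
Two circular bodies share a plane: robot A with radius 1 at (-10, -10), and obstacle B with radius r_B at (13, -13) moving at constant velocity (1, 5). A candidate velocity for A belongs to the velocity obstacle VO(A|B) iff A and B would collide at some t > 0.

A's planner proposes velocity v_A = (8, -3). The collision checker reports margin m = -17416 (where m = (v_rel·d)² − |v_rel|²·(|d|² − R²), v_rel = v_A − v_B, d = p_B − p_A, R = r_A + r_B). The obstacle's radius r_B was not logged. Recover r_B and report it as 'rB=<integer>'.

m = -17416
d = (23, -3);  v_rel = (7, -8),  |v_rel|² = 113
v_rel×d = (7)·(-3) − (-8)·(23) = 163
since m = R²·113 − 163²:  R² = (26569 + -17416) / 113 = 81
R = √81 = 9  ⇒  r_B = 9 − 1 = 8

rB=8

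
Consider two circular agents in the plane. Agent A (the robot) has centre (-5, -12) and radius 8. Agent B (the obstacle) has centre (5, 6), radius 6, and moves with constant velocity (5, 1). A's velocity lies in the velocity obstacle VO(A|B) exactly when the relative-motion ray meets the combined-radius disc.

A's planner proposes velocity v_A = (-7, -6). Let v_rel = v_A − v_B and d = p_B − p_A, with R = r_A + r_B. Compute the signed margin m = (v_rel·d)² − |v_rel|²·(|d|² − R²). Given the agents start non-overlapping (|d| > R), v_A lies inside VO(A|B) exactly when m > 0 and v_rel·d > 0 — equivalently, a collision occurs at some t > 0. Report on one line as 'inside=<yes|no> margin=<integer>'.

d = (10, 18),  |d|² = 424;  R = 8+6 = 14,  c = 424−14² = 228
v_rel = (-12, -7),  |v_rel|² = 193;  v_rel·d = (-12)·(10) + (-7)·(18) = -246
193·t² + 492·t + 228 = 0  ⇒  m = (-246)² − 193·228 = 16512
m = 16512 > 0,  v_rel·d = -246 < 0  ⇒  outside

inside=no margin=16512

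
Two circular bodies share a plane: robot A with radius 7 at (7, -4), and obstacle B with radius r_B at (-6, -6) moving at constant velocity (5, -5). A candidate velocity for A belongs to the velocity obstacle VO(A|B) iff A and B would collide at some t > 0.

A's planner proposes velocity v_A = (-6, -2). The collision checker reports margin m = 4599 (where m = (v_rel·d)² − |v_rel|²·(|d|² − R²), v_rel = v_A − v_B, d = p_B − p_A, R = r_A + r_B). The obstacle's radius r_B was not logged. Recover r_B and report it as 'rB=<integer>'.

m = 4599
d = (-13, -2);  v_rel = (-11, 3),  |v_rel|² = 130
v_rel×d = (-11)·(-2) − (3)·(-13) = 61
since m = R²·130 − 61²:  R² = (3721 + 4599) / 130 = 64
R = √64 = 8  ⇒  r_B = 8 − 7 = 1

rB=1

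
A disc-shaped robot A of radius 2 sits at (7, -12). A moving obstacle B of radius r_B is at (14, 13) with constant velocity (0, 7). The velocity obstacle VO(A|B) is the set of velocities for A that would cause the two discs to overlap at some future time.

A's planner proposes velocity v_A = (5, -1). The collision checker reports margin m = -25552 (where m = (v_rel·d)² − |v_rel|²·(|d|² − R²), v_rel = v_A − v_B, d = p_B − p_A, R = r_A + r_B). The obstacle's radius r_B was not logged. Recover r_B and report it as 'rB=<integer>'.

m = -25552
d = (7, 25);  v_rel = (5, -8),  |v_rel|² = 89
v_rel×d = (5)·(25) − (-8)·(7) = 181
since m = R²·89 − 181²:  R² = (32761 + -25552) / 89 = 81
R = √81 = 9  ⇒  r_B = 9 − 2 = 7

rB=7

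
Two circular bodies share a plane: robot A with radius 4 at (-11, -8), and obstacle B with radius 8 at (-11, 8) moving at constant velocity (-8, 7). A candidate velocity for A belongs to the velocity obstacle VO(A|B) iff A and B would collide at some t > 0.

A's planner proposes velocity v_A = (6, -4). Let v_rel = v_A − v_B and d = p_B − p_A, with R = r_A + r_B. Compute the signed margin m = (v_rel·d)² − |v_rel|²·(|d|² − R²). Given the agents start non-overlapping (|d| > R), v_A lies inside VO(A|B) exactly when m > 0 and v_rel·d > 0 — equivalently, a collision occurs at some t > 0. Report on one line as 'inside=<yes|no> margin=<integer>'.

d = (0, 16),  |d|² = 256;  R = 4+8 = 12,  c = 256−12² = 112
v_rel = (14, -11),  |v_rel|² = 317;  v_rel·d = (14)·(0) + (-11)·(16) = -176
317·t² + 352·t + 112 = 0  ⇒  m = (-176)² − 317·112 = -4528
m = -4528 < 0,  v_rel·d = -176 < 0  ⇒  outside

inside=no margin=-4528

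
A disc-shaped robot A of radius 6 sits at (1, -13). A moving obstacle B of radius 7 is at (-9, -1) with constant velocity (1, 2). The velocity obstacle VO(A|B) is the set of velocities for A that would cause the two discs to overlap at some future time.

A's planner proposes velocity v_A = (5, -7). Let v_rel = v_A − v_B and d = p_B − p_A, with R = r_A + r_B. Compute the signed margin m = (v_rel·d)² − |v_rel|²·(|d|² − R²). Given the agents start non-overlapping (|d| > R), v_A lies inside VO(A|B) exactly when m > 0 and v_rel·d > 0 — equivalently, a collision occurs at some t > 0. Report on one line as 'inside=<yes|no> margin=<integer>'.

d = (-10, 12),  |d|² = 244;  R = 6+7 = 13,  c = 244−13² = 75
v_rel = (4, -9),  |v_rel|² = 97;  v_rel·d = (4)·(-10) + (-9)·(12) = -148
97·t² + 296·t + 75 = 0  ⇒  m = (-148)² − 97·75 = 14629
m = 14629 > 0,  v_rel·d = -148 < 0  ⇒  outside

inside=no margin=14629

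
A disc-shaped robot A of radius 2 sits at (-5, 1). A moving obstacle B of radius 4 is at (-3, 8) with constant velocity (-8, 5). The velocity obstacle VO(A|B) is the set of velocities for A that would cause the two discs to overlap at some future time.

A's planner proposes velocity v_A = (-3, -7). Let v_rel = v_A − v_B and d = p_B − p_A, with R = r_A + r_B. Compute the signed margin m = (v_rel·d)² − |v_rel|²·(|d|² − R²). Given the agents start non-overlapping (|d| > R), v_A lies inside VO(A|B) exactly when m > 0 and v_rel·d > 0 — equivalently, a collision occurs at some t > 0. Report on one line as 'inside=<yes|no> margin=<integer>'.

d = (2, 7),  |d|² = 53;  R = 2+4 = 6,  c = 53−6² = 17
v_rel = (5, -12),  |v_rel|² = 169;  v_rel·d = (5)·(2) + (-12)·(7) = -74
169·t² + 148·t + 17 = 0  ⇒  m = (-74)² − 169·17 = 2603
m = 2603 > 0,  v_rel·d = -74 < 0  ⇒  outside

inside=no margin=2603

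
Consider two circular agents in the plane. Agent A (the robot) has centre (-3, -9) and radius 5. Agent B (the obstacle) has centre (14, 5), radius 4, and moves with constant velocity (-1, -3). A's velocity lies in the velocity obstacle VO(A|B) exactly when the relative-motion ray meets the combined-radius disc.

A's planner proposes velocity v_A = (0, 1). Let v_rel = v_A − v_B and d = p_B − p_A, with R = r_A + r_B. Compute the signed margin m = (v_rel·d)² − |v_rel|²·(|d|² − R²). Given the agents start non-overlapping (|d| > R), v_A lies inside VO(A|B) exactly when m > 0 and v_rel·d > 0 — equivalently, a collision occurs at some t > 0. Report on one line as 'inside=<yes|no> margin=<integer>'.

d = (17, 14),  |d|² = 485;  R = 5+4 = 9,  c = 485−9² = 404
v_rel = (1, 4),  |v_rel|² = 17;  v_rel·d = (1)·(17) + (4)·(14) = 73
17·t² − 146·t + 404 = 0  ⇒  m = 73² − 17·404 = -1539
m = -1539 < 0,  v_rel·d = 73 > 0  ⇒  outside

inside=no margin=-1539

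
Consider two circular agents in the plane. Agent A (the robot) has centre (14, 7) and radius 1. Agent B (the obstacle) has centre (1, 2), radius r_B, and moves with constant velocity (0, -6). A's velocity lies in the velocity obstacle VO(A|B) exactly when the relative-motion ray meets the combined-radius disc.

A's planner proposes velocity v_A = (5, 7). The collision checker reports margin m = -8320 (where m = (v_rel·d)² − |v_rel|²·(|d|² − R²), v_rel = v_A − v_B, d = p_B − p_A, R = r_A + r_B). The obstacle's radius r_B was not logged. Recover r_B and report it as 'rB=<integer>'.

m = -8320
d = (-13, -5);  v_rel = (5, 13),  |v_rel|² = 194
v_rel×d = (5)·(-5) − (13)·(-13) = 144
since m = R²·194 − 144²:  R² = (20736 + -8320) / 194 = 64
R = √64 = 8  ⇒  r_B = 8 − 1 = 7

rB=7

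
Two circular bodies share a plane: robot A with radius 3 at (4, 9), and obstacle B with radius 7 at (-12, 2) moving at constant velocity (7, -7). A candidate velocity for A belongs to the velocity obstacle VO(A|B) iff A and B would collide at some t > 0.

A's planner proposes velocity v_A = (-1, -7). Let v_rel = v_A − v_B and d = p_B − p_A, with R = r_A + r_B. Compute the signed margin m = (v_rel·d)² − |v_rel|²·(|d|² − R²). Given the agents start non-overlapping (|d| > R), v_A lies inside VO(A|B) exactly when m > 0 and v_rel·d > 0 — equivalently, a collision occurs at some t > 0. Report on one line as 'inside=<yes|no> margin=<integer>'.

d = (-16, -7),  |d|² = 305;  R = 3+7 = 10,  c = 305−10² = 205
v_rel = (-8, 0),  |v_rel|² = 64;  v_rel·d = (-8)·(-16) + (0)·(-7) = 128
64·t² − 256·t + 205 = 0  ⇒  m = 128² − 64·205 = 3264
m = 3264 > 0,  v_rel·d = 128 > 0  ⇒  inside

inside=yes margin=3264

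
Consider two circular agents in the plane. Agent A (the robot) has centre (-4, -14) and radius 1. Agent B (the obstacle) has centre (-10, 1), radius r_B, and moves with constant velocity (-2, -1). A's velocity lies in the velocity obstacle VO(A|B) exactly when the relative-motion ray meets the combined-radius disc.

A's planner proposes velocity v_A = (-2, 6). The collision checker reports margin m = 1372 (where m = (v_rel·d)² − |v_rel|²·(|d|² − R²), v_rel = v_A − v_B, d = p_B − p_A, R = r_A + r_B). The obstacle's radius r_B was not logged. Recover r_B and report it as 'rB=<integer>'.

m = 1372
d = (-6, 15);  v_rel = (0, 7),  |v_rel|² = 49
v_rel×d = (0)·(15) − (7)·(-6) = 42
since m = R²·49 − 42²:  R² = (1764 + 1372) / 49 = 64
R = √64 = 8  ⇒  r_B = 8 − 1 = 7

rB=7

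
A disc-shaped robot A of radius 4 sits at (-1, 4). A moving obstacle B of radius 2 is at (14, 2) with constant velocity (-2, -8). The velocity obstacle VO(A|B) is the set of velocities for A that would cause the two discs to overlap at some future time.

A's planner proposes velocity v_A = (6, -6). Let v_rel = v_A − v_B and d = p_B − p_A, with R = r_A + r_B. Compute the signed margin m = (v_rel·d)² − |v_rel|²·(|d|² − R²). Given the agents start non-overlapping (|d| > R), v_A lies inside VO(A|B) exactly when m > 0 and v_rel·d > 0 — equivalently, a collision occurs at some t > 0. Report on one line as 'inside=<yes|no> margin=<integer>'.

d = (15, -2),  |d|² = 229;  R = 4+2 = 6,  c = 229−6² = 193
v_rel = (8, 2),  |v_rel|² = 68;  v_rel·d = (8)·(15) + (2)·(-2) = 116
68·t² − 232·t + 193 = 0  ⇒  m = 116² − 68·193 = 332
m = 332 > 0,  v_rel·d = 116 > 0  ⇒  inside

inside=yes margin=332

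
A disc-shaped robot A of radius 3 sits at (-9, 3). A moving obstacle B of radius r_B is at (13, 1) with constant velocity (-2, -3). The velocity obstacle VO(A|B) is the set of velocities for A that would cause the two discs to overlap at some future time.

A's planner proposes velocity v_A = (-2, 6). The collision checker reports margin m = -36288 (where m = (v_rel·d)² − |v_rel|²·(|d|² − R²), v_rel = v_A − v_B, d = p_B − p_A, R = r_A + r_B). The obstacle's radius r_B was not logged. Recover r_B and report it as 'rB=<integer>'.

m = -36288
d = (22, -2);  v_rel = (0, 9),  |v_rel|² = 81
v_rel×d = (0)·(-2) − (9)·(22) = -198
since m = R²·81 − (-198)²:  R² = (39204 + -36288) / 81 = 36
R = √36 = 6  ⇒  r_B = 6 − 3 = 3

rB=3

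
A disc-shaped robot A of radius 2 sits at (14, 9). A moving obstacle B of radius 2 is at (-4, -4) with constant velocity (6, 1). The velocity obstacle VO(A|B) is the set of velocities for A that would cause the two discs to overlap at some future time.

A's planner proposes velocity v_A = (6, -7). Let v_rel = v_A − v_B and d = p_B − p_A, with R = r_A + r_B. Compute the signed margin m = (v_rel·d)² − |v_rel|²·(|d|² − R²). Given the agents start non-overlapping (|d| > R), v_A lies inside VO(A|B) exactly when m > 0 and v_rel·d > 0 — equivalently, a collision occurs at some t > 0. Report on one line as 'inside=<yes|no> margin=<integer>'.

d = (-18, -13),  |d|² = 493;  R = 2+2 = 4,  c = 493−4² = 477
v_rel = (0, -8),  |v_rel|² = 64;  v_rel·d = (0)·(-18) + (-8)·(-13) = 104
64·t² − 208·t + 477 = 0  ⇒  m = 104² − 64·477 = -19712
m = -19712 < 0,  v_rel·d = 104 > 0  ⇒  outside

inside=no margin=-19712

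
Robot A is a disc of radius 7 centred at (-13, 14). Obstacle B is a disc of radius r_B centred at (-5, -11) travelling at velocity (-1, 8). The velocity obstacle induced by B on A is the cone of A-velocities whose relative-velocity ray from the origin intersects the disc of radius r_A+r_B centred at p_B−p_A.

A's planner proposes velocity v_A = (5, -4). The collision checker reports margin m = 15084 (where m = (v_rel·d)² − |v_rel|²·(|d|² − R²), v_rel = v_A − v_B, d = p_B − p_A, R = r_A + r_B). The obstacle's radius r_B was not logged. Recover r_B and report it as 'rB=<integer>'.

m = 15084
d = (8, -25);  v_rel = (6, -12),  |v_rel|² = 180
v_rel×d = (6)·(-25) − (-12)·(8) = -54
since m = R²·180 − (-54)²:  R² = (2916 + 15084) / 180 = 100
R = √100 = 10  ⇒  r_B = 10 − 7 = 3

rB=3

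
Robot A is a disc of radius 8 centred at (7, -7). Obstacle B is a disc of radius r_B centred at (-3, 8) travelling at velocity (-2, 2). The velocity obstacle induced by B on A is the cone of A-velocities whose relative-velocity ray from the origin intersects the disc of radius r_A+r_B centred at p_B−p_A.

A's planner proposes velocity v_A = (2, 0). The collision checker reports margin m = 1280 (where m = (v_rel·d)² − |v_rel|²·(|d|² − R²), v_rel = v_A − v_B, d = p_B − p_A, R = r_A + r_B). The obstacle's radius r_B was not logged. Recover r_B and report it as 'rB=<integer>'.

m = 1280
d = (-10, 15);  v_rel = (4, -2),  |v_rel|² = 20
v_rel×d = (4)·(15) − (-2)·(-10) = 40
since m = R²·20 − 40²:  R² = (1600 + 1280) / 20 = 144
R = √144 = 12  ⇒  r_B = 12 − 8 = 4

rB=4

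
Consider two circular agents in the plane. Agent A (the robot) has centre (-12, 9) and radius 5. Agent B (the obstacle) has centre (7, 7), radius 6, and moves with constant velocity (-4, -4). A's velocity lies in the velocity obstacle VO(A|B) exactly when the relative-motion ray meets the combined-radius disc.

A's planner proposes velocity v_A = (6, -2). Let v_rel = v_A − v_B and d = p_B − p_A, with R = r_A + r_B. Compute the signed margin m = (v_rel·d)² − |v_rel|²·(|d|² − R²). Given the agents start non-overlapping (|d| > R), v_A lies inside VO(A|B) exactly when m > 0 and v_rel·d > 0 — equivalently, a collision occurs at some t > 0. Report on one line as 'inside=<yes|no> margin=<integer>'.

d = (19, -2),  |d|² = 365;  R = 5+6 = 11,  c = 365−11² = 244
v_rel = (10, 2),  |v_rel|² = 104;  v_rel·d = (10)·(19) + (2)·(-2) = 186
104·t² − 372·t + 244 = 0  ⇒  m = 186² − 104·244 = 9220
m = 9220 > 0,  v_rel·d = 186 > 0  ⇒  inside

inside=yes margin=9220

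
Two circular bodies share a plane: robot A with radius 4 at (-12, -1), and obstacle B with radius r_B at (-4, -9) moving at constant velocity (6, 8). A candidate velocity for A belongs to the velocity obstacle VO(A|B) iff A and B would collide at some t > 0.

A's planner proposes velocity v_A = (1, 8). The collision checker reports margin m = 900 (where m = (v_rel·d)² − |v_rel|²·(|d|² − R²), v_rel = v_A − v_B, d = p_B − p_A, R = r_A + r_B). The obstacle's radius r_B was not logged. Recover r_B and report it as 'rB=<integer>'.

m = 900
d = (8, -8);  v_rel = (-5, 0),  |v_rel|² = 25
v_rel×d = (-5)·(-8) − (0)·(8) = 40
since m = R²·25 − 40²:  R² = (1600 + 900) / 25 = 100
R = √100 = 10  ⇒  r_B = 10 − 4 = 6

rB=6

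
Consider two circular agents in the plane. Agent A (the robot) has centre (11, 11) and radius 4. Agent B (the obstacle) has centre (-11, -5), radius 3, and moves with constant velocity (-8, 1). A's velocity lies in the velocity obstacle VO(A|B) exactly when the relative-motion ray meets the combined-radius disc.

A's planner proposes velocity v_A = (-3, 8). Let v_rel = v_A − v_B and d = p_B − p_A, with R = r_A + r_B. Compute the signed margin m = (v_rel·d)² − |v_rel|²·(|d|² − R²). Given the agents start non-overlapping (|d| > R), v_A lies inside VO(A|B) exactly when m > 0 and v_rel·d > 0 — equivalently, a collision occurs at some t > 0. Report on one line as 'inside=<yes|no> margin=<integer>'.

d = (-22, -16),  |d|² = 740;  R = 4+3 = 7,  c = 740−7² = 691
v_rel = (5, 7),  |v_rel|² = 74;  v_rel·d = (5)·(-22) + (7)·(-16) = -222
74·t² + 444·t + 691 = 0  ⇒  m = (-222)² − 74·691 = -1850
m = -1850 < 0,  v_rel·d = -222 < 0  ⇒  outside

inside=no margin=-1850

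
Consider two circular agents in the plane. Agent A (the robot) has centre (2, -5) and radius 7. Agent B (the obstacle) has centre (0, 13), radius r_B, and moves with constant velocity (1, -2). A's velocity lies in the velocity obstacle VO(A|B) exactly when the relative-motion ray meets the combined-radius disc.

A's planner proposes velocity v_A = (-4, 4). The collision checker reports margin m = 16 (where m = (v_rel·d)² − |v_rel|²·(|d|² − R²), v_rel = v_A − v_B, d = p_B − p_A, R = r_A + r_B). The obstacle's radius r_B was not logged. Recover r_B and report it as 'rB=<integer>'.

m = 16
d = (-2, 18);  v_rel = (-5, 6),  |v_rel|² = 61
v_rel×d = (-5)·(18) − (6)·(-2) = -78
since m = R²·61 − (-78)²:  R² = (6084 + 16) / 61 = 100
R = √100 = 10  ⇒  r_B = 10 − 7 = 3

rB=3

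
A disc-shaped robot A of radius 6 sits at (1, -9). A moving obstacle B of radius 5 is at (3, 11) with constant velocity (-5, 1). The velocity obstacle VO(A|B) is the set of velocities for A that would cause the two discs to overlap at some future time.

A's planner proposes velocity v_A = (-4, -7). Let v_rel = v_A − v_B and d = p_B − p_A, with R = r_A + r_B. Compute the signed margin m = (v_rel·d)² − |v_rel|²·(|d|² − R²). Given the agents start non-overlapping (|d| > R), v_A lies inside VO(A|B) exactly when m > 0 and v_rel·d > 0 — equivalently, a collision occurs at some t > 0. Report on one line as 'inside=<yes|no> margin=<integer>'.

d = (2, 20),  |d|² = 404;  R = 6+5 = 11,  c = 404−11² = 283
v_rel = (1, -8),  |v_rel|² = 65;  v_rel·d = (1)·(2) + (-8)·(20) = -158
65·t² + 316·t + 283 = 0  ⇒  m = (-158)² − 65·283 = 6569
m = 6569 > 0,  v_rel·d = -158 < 0  ⇒  outside

inside=no margin=6569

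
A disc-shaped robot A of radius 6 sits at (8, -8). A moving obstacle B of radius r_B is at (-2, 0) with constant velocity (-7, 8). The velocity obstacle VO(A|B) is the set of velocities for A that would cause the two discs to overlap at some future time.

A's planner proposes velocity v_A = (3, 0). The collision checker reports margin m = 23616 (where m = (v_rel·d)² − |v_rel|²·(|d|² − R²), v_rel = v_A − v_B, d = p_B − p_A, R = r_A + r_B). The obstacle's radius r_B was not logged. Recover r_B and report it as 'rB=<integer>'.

m = 23616
d = (-10, 8);  v_rel = (10, -8),  |v_rel|² = 164
v_rel×d = (10)·(8) − (-8)·(-10) = 0
since m = R²·164 − 0²:  R² = (0 + 23616) / 164 = 144
R = √144 = 12  ⇒  r_B = 12 − 6 = 6

rB=6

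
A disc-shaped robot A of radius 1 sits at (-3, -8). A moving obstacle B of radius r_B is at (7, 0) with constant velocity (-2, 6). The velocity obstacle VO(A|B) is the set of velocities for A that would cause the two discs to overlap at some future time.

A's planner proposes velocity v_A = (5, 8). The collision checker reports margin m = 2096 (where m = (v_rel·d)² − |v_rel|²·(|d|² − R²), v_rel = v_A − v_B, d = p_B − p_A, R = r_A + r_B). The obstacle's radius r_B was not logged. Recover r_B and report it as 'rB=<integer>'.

m = 2096
d = (10, 8);  v_rel = (7, 2),  |v_rel|² = 53
v_rel×d = (7)·(8) − (2)·(10) = 36
since m = R²·53 − 36²:  R² = (1296 + 2096) / 53 = 64
R = √64 = 8  ⇒  r_B = 8 − 1 = 7

rB=7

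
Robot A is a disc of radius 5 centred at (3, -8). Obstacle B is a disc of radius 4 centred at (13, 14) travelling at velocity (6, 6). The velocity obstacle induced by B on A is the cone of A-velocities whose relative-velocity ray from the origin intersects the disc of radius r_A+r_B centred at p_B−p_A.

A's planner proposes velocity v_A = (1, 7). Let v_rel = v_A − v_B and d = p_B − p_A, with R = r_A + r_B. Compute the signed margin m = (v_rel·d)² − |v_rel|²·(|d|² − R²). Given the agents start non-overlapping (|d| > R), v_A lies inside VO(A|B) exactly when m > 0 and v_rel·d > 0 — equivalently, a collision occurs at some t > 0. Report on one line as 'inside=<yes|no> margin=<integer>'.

d = (10, 22),  |d|² = 584;  R = 5+4 = 9,  c = 584−9² = 503
v_rel = (-5, 1),  |v_rel|² = 26;  v_rel·d = (-5)·(10) + (1)·(22) = -28
26·t² + 56·t + 503 = 0  ⇒  m = (-28)² − 26·503 = -12294
m = -12294 < 0,  v_rel·d = -28 < 0  ⇒  outside

inside=no margin=-12294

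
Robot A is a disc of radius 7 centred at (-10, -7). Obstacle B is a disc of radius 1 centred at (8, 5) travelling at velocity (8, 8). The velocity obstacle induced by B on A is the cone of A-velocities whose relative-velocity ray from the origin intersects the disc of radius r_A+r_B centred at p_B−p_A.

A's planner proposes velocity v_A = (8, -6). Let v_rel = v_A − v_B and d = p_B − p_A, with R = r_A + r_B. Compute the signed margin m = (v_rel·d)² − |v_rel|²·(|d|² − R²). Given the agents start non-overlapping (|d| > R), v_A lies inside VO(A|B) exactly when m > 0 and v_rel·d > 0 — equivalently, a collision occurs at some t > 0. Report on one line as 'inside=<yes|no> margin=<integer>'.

d = (18, 12),  |d|² = 468;  R = 7+1 = 8,  c = 468−8² = 404
v_rel = (0, -14),  |v_rel|² = 196;  v_rel·d = (0)·(18) + (-14)·(12) = -168
196·t² + 336·t + 404 = 0  ⇒  m = (-168)² − 196·404 = -50960
m = -50960 < 0,  v_rel·d = -168 < 0  ⇒  outside

inside=no margin=-50960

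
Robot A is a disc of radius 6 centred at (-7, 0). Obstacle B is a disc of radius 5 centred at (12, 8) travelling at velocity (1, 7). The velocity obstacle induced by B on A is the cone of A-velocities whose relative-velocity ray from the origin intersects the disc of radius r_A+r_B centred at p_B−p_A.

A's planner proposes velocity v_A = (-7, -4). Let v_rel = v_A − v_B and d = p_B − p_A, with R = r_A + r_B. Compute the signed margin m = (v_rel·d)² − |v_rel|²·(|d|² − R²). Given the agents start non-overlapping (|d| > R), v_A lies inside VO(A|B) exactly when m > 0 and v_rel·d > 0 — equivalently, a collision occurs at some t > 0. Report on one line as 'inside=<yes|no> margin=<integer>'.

d = (19, 8),  |d|² = 425;  R = 6+5 = 11,  c = 425−11² = 304
v_rel = (-8, -11),  |v_rel|² = 185;  v_rel·d = (-8)·(19) + (-11)·(8) = -240
185·t² + 480·t + 304 = 0  ⇒  m = (-240)² − 185·304 = 1360
m = 1360 > 0,  v_rel·d = -240 < 0  ⇒  outside

inside=no margin=1360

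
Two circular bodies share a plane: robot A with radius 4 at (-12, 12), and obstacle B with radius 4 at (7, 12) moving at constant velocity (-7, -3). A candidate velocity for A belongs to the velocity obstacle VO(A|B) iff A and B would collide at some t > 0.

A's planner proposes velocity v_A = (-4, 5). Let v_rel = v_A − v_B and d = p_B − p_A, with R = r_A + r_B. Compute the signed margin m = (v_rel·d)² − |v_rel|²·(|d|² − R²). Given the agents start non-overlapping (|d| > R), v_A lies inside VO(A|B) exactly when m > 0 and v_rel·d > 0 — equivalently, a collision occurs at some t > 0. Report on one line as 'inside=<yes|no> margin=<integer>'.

d = (19, 0),  |d|² = 361;  R = 4+4 = 8,  c = 361−8² = 297
v_rel = (3, 8),  |v_rel|² = 73;  v_rel·d = (3)·(19) + (8)·(0) = 57
73·t² − 114·t + 297 = 0  ⇒  m = 57² − 73·297 = -18432
m = -18432 < 0,  v_rel·d = 57 > 0  ⇒  outside

inside=no margin=-18432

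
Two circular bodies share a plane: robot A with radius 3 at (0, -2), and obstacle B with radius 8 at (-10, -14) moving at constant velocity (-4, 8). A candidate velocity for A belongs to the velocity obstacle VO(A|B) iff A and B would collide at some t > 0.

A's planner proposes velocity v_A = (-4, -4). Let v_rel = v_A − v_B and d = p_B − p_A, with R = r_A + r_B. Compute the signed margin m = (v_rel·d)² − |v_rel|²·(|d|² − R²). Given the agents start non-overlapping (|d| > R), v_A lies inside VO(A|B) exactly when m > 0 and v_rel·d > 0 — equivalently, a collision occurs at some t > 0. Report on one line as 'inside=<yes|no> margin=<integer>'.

d = (-10, -12),  |d|² = 244;  R = 3+8 = 11,  c = 244−11² = 123
v_rel = (0, -12),  |v_rel|² = 144;  v_rel·d = (0)·(-10) + (-12)·(-12) = 144
144·t² − 288·t + 123 = 0  ⇒  m = 144² − 144·123 = 3024
m = 3024 > 0,  v_rel·d = 144 > 0  ⇒  inside

inside=yes margin=3024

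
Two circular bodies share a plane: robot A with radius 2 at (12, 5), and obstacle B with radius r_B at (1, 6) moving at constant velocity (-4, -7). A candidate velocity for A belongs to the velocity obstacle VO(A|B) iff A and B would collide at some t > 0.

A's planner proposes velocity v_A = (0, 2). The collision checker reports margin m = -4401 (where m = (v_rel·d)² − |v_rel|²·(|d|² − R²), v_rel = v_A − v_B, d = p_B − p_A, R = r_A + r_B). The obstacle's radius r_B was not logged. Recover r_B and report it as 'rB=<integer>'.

m = -4401
d = (-11, 1);  v_rel = (4, 9),  |v_rel|² = 97
v_rel×d = (4)·(1) − (9)·(-11) = 103
since m = R²·97 − 103²:  R² = (10609 + -4401) / 97 = 64
R = √64 = 8  ⇒  r_B = 8 − 2 = 6

rB=6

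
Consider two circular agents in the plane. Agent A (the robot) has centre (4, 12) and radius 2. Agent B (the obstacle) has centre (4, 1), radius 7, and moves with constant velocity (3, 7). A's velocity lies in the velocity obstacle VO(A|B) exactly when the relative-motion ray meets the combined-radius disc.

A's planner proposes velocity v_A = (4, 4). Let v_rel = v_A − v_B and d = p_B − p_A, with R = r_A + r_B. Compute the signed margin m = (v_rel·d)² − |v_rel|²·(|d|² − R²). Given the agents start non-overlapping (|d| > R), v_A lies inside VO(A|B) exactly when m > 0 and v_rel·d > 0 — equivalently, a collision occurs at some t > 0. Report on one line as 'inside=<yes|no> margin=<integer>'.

d = (0, -11),  |d|² = 121;  R = 2+7 = 9,  c = 121−9² = 40
v_rel = (1, -3),  |v_rel|² = 10;  v_rel·d = (1)·(0) + (-3)·(-11) = 33
10·t² − 66·t + 40 = 0  ⇒  m = 33² − 10·40 = 689
m = 689 > 0,  v_rel·d = 33 > 0  ⇒  inside

inside=yes margin=689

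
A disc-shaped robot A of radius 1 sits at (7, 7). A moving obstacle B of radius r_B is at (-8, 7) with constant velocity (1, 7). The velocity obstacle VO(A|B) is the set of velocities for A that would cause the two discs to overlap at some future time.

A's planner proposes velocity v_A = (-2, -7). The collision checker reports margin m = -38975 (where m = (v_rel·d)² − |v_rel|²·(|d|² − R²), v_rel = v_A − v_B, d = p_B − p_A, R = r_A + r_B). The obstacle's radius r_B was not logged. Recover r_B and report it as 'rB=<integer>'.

m = -38975
d = (-15, 0);  v_rel = (-3, -14),  |v_rel|² = 205
v_rel×d = (-3)·(0) − (-14)·(-15) = -210
since m = R²·205 − (-210)²:  R² = (44100 + -38975) / 205 = 25
R = √25 = 5  ⇒  r_B = 5 − 1 = 4

rB=4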